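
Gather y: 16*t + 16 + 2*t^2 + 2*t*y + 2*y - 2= 2*t^2 + 16*t + y*(2*t + 2) + 14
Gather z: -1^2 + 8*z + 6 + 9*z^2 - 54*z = 9*z^2 - 46*z + 5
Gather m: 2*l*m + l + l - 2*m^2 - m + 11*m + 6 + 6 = 2*l - 2*m^2 + m*(2*l + 10) + 12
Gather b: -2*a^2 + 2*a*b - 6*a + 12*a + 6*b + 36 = -2*a^2 + 6*a + b*(2*a + 6) + 36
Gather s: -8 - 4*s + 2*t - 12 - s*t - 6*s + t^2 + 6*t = s*(-t - 10) + t^2 + 8*t - 20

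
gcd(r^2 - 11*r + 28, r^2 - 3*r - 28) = r - 7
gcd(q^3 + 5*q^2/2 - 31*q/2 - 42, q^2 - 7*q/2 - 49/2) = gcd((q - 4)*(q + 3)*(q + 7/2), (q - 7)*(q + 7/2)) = q + 7/2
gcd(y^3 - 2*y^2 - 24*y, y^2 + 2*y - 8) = y + 4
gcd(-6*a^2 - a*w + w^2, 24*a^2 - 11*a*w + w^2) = -3*a + w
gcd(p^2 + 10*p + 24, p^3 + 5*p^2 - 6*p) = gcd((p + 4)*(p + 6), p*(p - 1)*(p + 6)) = p + 6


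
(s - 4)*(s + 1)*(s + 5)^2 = s^4 + 7*s^3 - 9*s^2 - 115*s - 100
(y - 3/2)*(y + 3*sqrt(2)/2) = y^2 - 3*y/2 + 3*sqrt(2)*y/2 - 9*sqrt(2)/4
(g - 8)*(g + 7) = g^2 - g - 56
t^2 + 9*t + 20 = (t + 4)*(t + 5)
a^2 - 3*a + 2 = (a - 2)*(a - 1)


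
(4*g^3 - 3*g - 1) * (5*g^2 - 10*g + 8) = 20*g^5 - 40*g^4 + 17*g^3 + 25*g^2 - 14*g - 8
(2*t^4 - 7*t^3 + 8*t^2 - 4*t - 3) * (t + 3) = 2*t^5 - t^4 - 13*t^3 + 20*t^2 - 15*t - 9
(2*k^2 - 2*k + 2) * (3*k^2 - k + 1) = 6*k^4 - 8*k^3 + 10*k^2 - 4*k + 2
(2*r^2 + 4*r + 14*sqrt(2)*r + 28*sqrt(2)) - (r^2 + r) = r^2 + 3*r + 14*sqrt(2)*r + 28*sqrt(2)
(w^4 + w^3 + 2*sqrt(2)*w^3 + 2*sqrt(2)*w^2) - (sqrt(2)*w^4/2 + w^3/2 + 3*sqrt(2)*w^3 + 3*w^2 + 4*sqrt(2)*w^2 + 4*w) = -sqrt(2)*w^4/2 + w^4 - sqrt(2)*w^3 + w^3/2 - 3*w^2 - 2*sqrt(2)*w^2 - 4*w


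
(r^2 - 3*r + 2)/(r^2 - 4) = (r - 1)/(r + 2)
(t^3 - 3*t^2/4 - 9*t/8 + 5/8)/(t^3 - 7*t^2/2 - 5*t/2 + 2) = (t - 5/4)/(t - 4)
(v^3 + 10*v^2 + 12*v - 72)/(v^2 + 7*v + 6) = (v^2 + 4*v - 12)/(v + 1)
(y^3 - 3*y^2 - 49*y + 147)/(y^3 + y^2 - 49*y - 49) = (y - 3)/(y + 1)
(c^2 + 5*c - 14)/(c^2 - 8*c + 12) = (c + 7)/(c - 6)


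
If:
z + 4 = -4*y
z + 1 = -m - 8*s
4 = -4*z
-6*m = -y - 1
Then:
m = 1/24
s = -1/192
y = -3/4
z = -1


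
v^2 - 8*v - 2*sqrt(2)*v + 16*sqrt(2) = (v - 8)*(v - 2*sqrt(2))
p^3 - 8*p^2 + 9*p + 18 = (p - 6)*(p - 3)*(p + 1)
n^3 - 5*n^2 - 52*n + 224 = (n - 8)*(n - 4)*(n + 7)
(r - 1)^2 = r^2 - 2*r + 1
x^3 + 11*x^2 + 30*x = x*(x + 5)*(x + 6)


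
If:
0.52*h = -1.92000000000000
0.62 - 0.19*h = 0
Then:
No Solution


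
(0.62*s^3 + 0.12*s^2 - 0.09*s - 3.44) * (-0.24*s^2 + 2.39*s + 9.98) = -0.1488*s^5 + 1.453*s^4 + 6.496*s^3 + 1.8081*s^2 - 9.1198*s - 34.3312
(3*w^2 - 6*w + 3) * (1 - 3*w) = -9*w^3 + 21*w^2 - 15*w + 3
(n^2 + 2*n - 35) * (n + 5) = n^3 + 7*n^2 - 25*n - 175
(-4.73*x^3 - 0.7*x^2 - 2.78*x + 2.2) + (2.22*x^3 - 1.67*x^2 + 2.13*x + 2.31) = -2.51*x^3 - 2.37*x^2 - 0.65*x + 4.51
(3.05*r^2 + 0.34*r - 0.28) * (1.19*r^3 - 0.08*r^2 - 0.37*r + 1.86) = 3.6295*r^5 + 0.1606*r^4 - 1.4889*r^3 + 5.5696*r^2 + 0.736*r - 0.5208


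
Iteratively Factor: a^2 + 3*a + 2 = (a + 2)*(a + 1)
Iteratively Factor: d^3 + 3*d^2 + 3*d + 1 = (d + 1)*(d^2 + 2*d + 1) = (d + 1)^2*(d + 1)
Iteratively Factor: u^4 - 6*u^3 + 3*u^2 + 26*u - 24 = (u - 3)*(u^3 - 3*u^2 - 6*u + 8) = (u - 4)*(u - 3)*(u^2 + u - 2) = (u - 4)*(u - 3)*(u + 2)*(u - 1)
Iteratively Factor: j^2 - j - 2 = (j + 1)*(j - 2)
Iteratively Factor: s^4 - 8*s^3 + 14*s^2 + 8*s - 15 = (s - 1)*(s^3 - 7*s^2 + 7*s + 15) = (s - 5)*(s - 1)*(s^2 - 2*s - 3) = (s - 5)*(s - 1)*(s + 1)*(s - 3)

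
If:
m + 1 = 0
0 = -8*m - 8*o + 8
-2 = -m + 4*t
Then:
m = -1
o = 2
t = -3/4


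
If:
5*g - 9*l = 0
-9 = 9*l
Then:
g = -9/5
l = -1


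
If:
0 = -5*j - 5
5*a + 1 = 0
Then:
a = -1/5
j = -1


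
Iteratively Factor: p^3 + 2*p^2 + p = (p)*(p^2 + 2*p + 1) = p*(p + 1)*(p + 1)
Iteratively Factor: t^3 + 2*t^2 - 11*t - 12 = (t + 4)*(t^2 - 2*t - 3) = (t + 1)*(t + 4)*(t - 3)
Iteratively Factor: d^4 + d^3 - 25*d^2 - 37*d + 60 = (d - 5)*(d^3 + 6*d^2 + 5*d - 12) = (d - 5)*(d + 3)*(d^2 + 3*d - 4) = (d - 5)*(d + 3)*(d + 4)*(d - 1)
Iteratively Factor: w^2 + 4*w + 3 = (w + 1)*(w + 3)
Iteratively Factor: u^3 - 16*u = (u + 4)*(u^2 - 4*u) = (u - 4)*(u + 4)*(u)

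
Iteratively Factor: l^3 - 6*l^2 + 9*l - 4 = (l - 4)*(l^2 - 2*l + 1) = (l - 4)*(l - 1)*(l - 1)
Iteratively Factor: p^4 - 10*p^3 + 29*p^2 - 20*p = (p - 4)*(p^3 - 6*p^2 + 5*p) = (p - 4)*(p - 1)*(p^2 - 5*p) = (p - 5)*(p - 4)*(p - 1)*(p)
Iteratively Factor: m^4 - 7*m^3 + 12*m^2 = (m)*(m^3 - 7*m^2 + 12*m) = m^2*(m^2 - 7*m + 12) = m^2*(m - 3)*(m - 4)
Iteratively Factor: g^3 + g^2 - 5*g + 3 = (g + 3)*(g^2 - 2*g + 1) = (g - 1)*(g + 3)*(g - 1)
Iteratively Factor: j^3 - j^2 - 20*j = (j - 5)*(j^2 + 4*j) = j*(j - 5)*(j + 4)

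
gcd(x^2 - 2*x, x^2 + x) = x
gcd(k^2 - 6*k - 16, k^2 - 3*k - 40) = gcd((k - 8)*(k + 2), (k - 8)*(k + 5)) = k - 8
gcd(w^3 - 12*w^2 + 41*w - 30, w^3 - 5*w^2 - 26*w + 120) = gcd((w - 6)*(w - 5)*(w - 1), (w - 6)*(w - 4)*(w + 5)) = w - 6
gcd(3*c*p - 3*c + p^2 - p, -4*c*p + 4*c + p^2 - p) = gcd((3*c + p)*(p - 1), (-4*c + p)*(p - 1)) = p - 1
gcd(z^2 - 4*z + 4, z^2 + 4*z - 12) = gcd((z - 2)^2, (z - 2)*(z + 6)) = z - 2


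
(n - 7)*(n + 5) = n^2 - 2*n - 35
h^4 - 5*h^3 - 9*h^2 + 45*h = h*(h - 5)*(h - 3)*(h + 3)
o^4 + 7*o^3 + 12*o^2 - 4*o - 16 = (o - 1)*(o + 2)^2*(o + 4)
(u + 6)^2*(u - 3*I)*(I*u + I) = I*u^4 + 3*u^3 + 13*I*u^3 + 39*u^2 + 48*I*u^2 + 144*u + 36*I*u + 108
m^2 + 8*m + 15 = (m + 3)*(m + 5)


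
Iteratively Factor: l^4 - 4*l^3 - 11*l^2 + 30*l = (l)*(l^3 - 4*l^2 - 11*l + 30) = l*(l + 3)*(l^2 - 7*l + 10) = l*(l - 5)*(l + 3)*(l - 2)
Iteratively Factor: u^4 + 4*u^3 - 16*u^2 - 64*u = (u)*(u^3 + 4*u^2 - 16*u - 64) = u*(u + 4)*(u^2 - 16) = u*(u + 4)^2*(u - 4)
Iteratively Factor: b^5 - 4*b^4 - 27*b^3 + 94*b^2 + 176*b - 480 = (b - 4)*(b^4 - 27*b^2 - 14*b + 120) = (b - 4)*(b + 3)*(b^3 - 3*b^2 - 18*b + 40) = (b - 4)*(b + 3)*(b + 4)*(b^2 - 7*b + 10) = (b - 4)*(b - 2)*(b + 3)*(b + 4)*(b - 5)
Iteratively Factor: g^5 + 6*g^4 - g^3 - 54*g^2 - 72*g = (g + 2)*(g^4 + 4*g^3 - 9*g^2 - 36*g) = (g + 2)*(g + 3)*(g^3 + g^2 - 12*g) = (g - 3)*(g + 2)*(g + 3)*(g^2 + 4*g) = g*(g - 3)*(g + 2)*(g + 3)*(g + 4)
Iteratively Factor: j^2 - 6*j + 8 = (j - 4)*(j - 2)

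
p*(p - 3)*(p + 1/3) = p^3 - 8*p^2/3 - p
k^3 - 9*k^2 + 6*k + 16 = (k - 8)*(k - 2)*(k + 1)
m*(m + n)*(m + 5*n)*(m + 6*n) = m^4 + 12*m^3*n + 41*m^2*n^2 + 30*m*n^3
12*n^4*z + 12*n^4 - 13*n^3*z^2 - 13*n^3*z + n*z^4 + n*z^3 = (-3*n + z)*(-n + z)*(4*n + z)*(n*z + n)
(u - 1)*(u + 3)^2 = u^3 + 5*u^2 + 3*u - 9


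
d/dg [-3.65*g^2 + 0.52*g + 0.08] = 0.52 - 7.3*g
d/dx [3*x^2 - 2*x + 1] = 6*x - 2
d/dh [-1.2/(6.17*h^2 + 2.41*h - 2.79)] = (14.808*h + 2.892)/(6.17*h^2 + 2.41*h - 2.79)^2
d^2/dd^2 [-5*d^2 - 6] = -10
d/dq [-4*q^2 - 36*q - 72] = -8*q - 36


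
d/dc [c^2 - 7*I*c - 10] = 2*c - 7*I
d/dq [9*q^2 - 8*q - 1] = 18*q - 8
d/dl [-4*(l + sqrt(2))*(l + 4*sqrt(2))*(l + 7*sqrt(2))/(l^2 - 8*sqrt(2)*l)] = 4*(-l^4 + 16*sqrt(2)*l^3 + 270*l^2 + 112*sqrt(2)*l - 896)/(l^2*(l^2 - 16*sqrt(2)*l + 128))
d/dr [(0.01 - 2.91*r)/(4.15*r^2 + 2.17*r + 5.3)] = (12.0765*r^2 - 0.0830000000000002*r - 15.4447)/(17.2225*r^4 + 18.011*r^3 + 48.6989*r^2 + 23.002*r + 28.09)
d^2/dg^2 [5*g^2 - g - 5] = 10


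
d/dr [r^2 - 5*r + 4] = 2*r - 5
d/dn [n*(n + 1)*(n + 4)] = 3*n^2 + 10*n + 4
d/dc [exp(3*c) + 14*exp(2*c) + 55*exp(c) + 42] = (3*exp(2*c) + 28*exp(c) + 55)*exp(c)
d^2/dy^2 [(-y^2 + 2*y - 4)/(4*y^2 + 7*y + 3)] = 2*(60*y^3 - 156*y^2 - 408*y - 199)/(64*y^6 + 336*y^5 + 732*y^4 + 847*y^3 + 549*y^2 + 189*y + 27)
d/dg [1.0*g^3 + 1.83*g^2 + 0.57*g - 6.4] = 3.0*g^2 + 3.66*g + 0.57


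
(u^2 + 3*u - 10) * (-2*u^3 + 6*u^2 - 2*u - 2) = -2*u^5 + 36*u^3 - 68*u^2 + 14*u + 20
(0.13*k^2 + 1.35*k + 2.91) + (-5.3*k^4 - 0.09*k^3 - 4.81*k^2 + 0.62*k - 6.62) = -5.3*k^4 - 0.09*k^3 - 4.68*k^2 + 1.97*k - 3.71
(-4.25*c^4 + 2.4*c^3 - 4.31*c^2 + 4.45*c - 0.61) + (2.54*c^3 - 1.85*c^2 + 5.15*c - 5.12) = -4.25*c^4 + 4.94*c^3 - 6.16*c^2 + 9.6*c - 5.73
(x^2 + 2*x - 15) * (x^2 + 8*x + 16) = x^4 + 10*x^3 + 17*x^2 - 88*x - 240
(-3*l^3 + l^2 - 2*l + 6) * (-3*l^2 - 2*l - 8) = 9*l^5 + 3*l^4 + 28*l^3 - 22*l^2 + 4*l - 48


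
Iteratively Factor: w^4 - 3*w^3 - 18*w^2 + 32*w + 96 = (w - 4)*(w^3 + w^2 - 14*w - 24) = (w - 4)*(w + 3)*(w^2 - 2*w - 8) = (w - 4)^2*(w + 3)*(w + 2)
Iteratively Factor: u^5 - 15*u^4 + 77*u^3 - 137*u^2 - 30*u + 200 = (u + 1)*(u^4 - 16*u^3 + 93*u^2 - 230*u + 200) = (u - 2)*(u + 1)*(u^3 - 14*u^2 + 65*u - 100) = (u - 4)*(u - 2)*(u + 1)*(u^2 - 10*u + 25) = (u - 5)*(u - 4)*(u - 2)*(u + 1)*(u - 5)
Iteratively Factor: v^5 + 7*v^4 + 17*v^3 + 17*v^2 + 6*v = (v + 1)*(v^4 + 6*v^3 + 11*v^2 + 6*v) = v*(v + 1)*(v^3 + 6*v^2 + 11*v + 6) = v*(v + 1)*(v + 2)*(v^2 + 4*v + 3) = v*(v + 1)*(v + 2)*(v + 3)*(v + 1)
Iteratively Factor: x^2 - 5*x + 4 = (x - 4)*(x - 1)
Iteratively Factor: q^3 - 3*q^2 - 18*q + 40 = (q + 4)*(q^2 - 7*q + 10) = (q - 2)*(q + 4)*(q - 5)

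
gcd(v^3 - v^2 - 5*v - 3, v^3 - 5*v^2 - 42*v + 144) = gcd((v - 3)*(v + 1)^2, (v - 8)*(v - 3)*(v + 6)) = v - 3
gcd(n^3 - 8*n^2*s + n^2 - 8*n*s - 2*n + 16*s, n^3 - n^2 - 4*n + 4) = n^2 + n - 2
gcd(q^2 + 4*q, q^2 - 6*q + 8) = 1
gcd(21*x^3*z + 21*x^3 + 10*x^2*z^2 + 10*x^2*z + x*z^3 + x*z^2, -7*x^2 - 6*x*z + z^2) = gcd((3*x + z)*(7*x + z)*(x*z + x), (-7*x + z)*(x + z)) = 1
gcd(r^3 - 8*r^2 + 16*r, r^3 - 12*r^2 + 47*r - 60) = r - 4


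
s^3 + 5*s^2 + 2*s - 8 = (s - 1)*(s + 2)*(s + 4)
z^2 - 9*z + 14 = (z - 7)*(z - 2)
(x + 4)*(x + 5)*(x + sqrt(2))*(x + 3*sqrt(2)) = x^4 + 4*sqrt(2)*x^3 + 9*x^3 + 26*x^2 + 36*sqrt(2)*x^2 + 54*x + 80*sqrt(2)*x + 120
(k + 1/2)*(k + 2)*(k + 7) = k^3 + 19*k^2/2 + 37*k/2 + 7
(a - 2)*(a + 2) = a^2 - 4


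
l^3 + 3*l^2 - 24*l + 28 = (l - 2)^2*(l + 7)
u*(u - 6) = u^2 - 6*u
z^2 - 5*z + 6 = (z - 3)*(z - 2)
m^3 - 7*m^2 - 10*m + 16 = (m - 8)*(m - 1)*(m + 2)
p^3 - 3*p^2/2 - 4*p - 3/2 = (p - 3)*(p + 1/2)*(p + 1)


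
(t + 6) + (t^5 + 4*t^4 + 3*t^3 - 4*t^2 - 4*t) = t^5 + 4*t^4 + 3*t^3 - 4*t^2 - 3*t + 6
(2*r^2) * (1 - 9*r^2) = -18*r^4 + 2*r^2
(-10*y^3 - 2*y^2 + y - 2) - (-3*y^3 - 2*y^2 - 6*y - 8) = -7*y^3 + 7*y + 6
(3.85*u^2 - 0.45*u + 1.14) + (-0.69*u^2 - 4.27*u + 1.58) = 3.16*u^2 - 4.72*u + 2.72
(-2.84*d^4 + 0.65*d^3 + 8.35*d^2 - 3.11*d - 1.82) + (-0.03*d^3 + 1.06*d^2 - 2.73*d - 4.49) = -2.84*d^4 + 0.62*d^3 + 9.41*d^2 - 5.84*d - 6.31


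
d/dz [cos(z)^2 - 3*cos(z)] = (3 - 2*cos(z))*sin(z)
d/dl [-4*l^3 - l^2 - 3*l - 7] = -12*l^2 - 2*l - 3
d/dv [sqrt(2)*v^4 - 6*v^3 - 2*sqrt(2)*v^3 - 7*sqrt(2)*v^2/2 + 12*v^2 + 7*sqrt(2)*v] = 4*sqrt(2)*v^3 - 18*v^2 - 6*sqrt(2)*v^2 - 7*sqrt(2)*v + 24*v + 7*sqrt(2)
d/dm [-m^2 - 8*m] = -2*m - 8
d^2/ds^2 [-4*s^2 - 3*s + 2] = -8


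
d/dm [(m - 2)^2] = 2*m - 4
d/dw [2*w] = 2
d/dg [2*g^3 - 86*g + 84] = 6*g^2 - 86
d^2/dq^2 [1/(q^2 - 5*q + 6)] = 2*(-q^2 + 5*q + (2*q - 5)^2 - 6)/(q^2 - 5*q + 6)^3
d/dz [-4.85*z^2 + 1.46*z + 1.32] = 1.46 - 9.7*z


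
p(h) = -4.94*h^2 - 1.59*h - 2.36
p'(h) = -9.88*h - 1.59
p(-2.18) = -22.37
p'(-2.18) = 19.95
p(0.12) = -2.62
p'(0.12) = -2.78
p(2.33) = -32.88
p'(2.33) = -24.61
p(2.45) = -35.91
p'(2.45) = -25.80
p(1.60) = -17.55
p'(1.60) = -17.40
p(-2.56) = -30.66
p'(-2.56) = 23.70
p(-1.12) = -6.78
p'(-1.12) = 9.48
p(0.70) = -5.89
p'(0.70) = -8.51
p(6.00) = -189.74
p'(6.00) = -60.87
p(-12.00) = -694.64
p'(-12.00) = 116.97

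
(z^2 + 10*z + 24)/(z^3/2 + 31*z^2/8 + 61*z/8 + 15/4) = 8*(z^2 + 10*z + 24)/(4*z^3 + 31*z^2 + 61*z + 30)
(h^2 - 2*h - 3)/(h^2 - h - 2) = (h - 3)/(h - 2)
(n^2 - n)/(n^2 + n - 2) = n/(n + 2)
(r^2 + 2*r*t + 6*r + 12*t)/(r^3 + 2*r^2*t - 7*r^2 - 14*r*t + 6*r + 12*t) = (r + 6)/(r^2 - 7*r + 6)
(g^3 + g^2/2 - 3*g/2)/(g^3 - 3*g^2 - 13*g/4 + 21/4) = 2*g/(2*g - 7)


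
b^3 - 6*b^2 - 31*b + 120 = (b - 8)*(b - 3)*(b + 5)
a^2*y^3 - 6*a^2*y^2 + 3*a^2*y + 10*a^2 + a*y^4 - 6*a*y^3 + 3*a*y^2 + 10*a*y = (a + y)*(y - 5)*(y - 2)*(a*y + a)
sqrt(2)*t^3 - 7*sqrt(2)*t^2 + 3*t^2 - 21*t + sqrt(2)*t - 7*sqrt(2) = (t - 7)*(t + sqrt(2))*(sqrt(2)*t + 1)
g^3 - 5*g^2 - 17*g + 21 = (g - 7)*(g - 1)*(g + 3)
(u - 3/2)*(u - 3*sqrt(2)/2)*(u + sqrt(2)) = u^3 - 3*u^2/2 - sqrt(2)*u^2/2 - 3*u + 3*sqrt(2)*u/4 + 9/2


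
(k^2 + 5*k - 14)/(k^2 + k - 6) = (k + 7)/(k + 3)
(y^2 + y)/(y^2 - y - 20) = y*(y + 1)/(y^2 - y - 20)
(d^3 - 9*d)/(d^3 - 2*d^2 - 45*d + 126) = d*(d + 3)/(d^2 + d - 42)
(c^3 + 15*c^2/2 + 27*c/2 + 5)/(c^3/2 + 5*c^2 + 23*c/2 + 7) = (2*c^2 + 11*c + 5)/(c^2 + 8*c + 7)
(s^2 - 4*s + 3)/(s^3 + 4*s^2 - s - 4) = (s - 3)/(s^2 + 5*s + 4)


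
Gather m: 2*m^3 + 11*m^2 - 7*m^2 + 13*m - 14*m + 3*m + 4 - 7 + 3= 2*m^3 + 4*m^2 + 2*m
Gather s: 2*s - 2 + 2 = 2*s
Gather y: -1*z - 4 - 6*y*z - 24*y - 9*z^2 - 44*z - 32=y*(-6*z - 24) - 9*z^2 - 45*z - 36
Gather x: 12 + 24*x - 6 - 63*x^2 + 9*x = -63*x^2 + 33*x + 6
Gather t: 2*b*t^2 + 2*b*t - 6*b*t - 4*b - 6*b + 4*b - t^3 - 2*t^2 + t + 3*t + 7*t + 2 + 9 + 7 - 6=-6*b - t^3 + t^2*(2*b - 2) + t*(11 - 4*b) + 12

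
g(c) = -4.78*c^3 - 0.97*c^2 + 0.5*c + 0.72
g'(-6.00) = -504.10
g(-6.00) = 995.28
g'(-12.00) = -2041.18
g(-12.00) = 8114.88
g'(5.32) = -415.68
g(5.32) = -743.79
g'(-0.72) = -5.54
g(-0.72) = 1.64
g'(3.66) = -198.69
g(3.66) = -244.80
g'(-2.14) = -61.02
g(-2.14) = 42.05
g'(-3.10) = -131.29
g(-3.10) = 132.25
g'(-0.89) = -9.13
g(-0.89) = 2.88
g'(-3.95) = -215.58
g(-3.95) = 278.20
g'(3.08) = -141.51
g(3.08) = -146.60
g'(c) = -14.34*c^2 - 1.94*c + 0.5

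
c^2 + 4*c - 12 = (c - 2)*(c + 6)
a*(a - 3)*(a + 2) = a^3 - a^2 - 6*a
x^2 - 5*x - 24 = (x - 8)*(x + 3)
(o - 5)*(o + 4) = o^2 - o - 20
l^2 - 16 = (l - 4)*(l + 4)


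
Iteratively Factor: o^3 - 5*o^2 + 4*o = (o)*(o^2 - 5*o + 4) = o*(o - 4)*(o - 1)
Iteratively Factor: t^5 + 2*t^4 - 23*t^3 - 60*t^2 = (t - 5)*(t^4 + 7*t^3 + 12*t^2) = t*(t - 5)*(t^3 + 7*t^2 + 12*t) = t*(t - 5)*(t + 3)*(t^2 + 4*t) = t*(t - 5)*(t + 3)*(t + 4)*(t)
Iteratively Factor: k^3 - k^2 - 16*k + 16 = (k + 4)*(k^2 - 5*k + 4) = (k - 1)*(k + 4)*(k - 4)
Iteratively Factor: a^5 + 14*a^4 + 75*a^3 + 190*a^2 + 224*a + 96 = (a + 3)*(a^4 + 11*a^3 + 42*a^2 + 64*a + 32) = (a + 3)*(a + 4)*(a^3 + 7*a^2 + 14*a + 8) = (a + 3)*(a + 4)^2*(a^2 + 3*a + 2) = (a + 1)*(a + 3)*(a + 4)^2*(a + 2)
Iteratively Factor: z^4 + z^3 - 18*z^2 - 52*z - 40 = (z + 2)*(z^3 - z^2 - 16*z - 20) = (z + 2)^2*(z^2 - 3*z - 10) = (z - 5)*(z + 2)^2*(z + 2)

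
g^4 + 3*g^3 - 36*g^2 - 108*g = g*(g - 6)*(g + 3)*(g + 6)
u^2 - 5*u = u*(u - 5)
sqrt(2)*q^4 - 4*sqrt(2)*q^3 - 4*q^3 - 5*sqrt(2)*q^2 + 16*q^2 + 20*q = q*(q - 5)*(q - 2*sqrt(2))*(sqrt(2)*q + sqrt(2))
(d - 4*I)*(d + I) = d^2 - 3*I*d + 4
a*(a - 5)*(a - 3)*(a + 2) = a^4 - 6*a^3 - a^2 + 30*a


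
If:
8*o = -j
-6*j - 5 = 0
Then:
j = -5/6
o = 5/48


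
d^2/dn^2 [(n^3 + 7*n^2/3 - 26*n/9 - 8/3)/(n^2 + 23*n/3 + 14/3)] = 200/(3*(n^3 + 21*n^2 + 147*n + 343))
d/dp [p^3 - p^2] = p*(3*p - 2)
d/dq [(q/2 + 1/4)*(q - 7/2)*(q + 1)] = 3*q^2/2 - 2*q - 19/8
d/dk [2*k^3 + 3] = 6*k^2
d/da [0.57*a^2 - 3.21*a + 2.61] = 1.14*a - 3.21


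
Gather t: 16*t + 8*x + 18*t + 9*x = 34*t + 17*x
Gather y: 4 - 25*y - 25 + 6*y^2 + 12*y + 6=6*y^2 - 13*y - 15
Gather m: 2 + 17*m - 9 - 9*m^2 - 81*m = -9*m^2 - 64*m - 7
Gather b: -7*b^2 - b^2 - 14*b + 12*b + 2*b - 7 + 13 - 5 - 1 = -8*b^2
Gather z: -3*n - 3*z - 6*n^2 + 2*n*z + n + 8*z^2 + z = -6*n^2 - 2*n + 8*z^2 + z*(2*n - 2)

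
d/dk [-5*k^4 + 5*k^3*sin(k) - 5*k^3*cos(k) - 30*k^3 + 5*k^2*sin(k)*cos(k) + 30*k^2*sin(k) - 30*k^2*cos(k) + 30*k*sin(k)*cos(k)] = 5*sqrt(2)*k^3*sin(k + pi/4) - 20*k^3 + 45*k^2*sin(k) + 15*k^2*cos(k) + 5*k^2*cos(2*k) - 90*k^2 + 5*k*sin(2*k) + 30*k*cos(2*k) - 60*sqrt(2)*k*cos(k + pi/4) + 15*sin(2*k)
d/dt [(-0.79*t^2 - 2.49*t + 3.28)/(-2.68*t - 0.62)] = (2.1172*t^2 + 0.9796*t + 10.3342)/(7.1824*t^2 + 3.3232*t + 0.3844)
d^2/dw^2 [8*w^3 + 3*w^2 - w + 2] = 48*w + 6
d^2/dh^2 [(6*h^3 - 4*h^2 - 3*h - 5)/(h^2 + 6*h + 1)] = 14*(33*h^3 + 15*h^2 - 9*h - 23)/(h^6 + 18*h^5 + 111*h^4 + 252*h^3 + 111*h^2 + 18*h + 1)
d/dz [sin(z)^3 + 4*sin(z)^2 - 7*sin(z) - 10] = (3*sin(z)^2 + 8*sin(z) - 7)*cos(z)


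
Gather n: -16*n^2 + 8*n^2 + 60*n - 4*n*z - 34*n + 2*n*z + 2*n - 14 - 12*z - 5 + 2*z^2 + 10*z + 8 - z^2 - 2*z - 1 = -8*n^2 + n*(28 - 2*z) + z^2 - 4*z - 12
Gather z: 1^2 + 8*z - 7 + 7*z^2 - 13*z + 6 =7*z^2 - 5*z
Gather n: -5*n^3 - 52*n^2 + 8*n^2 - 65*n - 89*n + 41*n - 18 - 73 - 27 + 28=-5*n^3 - 44*n^2 - 113*n - 90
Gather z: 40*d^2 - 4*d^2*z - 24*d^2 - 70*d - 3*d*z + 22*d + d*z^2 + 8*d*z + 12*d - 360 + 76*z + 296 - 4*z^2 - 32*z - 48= 16*d^2 - 36*d + z^2*(d - 4) + z*(-4*d^2 + 5*d + 44) - 112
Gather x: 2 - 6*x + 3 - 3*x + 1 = 6 - 9*x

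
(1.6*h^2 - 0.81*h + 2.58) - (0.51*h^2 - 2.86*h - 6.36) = 1.09*h^2 + 2.05*h + 8.94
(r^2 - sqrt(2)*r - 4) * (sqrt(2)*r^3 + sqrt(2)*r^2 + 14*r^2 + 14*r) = sqrt(2)*r^5 + sqrt(2)*r^4 + 12*r^4 - 18*sqrt(2)*r^3 + 12*r^3 - 56*r^2 - 18*sqrt(2)*r^2 - 56*r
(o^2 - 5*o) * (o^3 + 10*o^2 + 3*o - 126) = o^5 + 5*o^4 - 47*o^3 - 141*o^2 + 630*o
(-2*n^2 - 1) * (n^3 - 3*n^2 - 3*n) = -2*n^5 + 6*n^4 + 5*n^3 + 3*n^2 + 3*n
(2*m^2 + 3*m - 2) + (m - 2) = 2*m^2 + 4*m - 4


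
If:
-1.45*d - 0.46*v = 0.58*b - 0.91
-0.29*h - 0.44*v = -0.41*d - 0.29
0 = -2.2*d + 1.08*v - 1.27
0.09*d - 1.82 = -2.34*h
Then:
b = 4.56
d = -0.95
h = 0.81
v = -0.77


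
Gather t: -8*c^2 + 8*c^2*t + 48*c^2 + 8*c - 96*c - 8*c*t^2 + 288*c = 8*c^2*t + 40*c^2 - 8*c*t^2 + 200*c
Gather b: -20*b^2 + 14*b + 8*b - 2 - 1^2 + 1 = -20*b^2 + 22*b - 2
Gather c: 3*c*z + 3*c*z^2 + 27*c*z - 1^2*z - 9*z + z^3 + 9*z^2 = c*(3*z^2 + 30*z) + z^3 + 9*z^2 - 10*z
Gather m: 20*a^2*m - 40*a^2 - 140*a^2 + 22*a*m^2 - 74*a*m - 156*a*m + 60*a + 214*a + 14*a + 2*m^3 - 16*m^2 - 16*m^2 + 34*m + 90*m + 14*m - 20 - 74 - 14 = -180*a^2 + 288*a + 2*m^3 + m^2*(22*a - 32) + m*(20*a^2 - 230*a + 138) - 108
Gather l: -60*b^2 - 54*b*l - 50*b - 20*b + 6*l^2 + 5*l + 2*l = -60*b^2 - 70*b + 6*l^2 + l*(7 - 54*b)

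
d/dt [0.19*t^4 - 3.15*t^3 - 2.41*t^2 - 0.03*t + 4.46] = 0.76*t^3 - 9.45*t^2 - 4.82*t - 0.03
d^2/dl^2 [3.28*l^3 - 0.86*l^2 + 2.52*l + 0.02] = 19.68*l - 1.72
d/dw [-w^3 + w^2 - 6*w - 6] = -3*w^2 + 2*w - 6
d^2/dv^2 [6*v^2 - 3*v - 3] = 12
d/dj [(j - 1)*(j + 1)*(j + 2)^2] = 4*j^3 + 12*j^2 + 6*j - 4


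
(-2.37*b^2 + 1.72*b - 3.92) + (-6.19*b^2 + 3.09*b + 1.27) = -8.56*b^2 + 4.81*b - 2.65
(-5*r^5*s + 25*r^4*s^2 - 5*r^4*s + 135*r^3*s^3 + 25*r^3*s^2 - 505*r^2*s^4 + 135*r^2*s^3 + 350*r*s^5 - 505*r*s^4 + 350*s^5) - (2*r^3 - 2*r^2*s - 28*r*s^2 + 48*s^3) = -5*r^5*s + 25*r^4*s^2 - 5*r^4*s + 135*r^3*s^3 + 25*r^3*s^2 - 2*r^3 - 505*r^2*s^4 + 135*r^2*s^3 + 2*r^2*s + 350*r*s^5 - 505*r*s^4 + 28*r*s^2 + 350*s^5 - 48*s^3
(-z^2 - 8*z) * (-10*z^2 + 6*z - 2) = 10*z^4 + 74*z^3 - 46*z^2 + 16*z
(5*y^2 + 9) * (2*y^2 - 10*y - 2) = 10*y^4 - 50*y^3 + 8*y^2 - 90*y - 18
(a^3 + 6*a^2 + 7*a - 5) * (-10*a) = -10*a^4 - 60*a^3 - 70*a^2 + 50*a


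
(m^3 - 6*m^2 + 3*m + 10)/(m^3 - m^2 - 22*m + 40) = (m^2 - 4*m - 5)/(m^2 + m - 20)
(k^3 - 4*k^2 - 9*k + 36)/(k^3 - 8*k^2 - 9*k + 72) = (k - 4)/(k - 8)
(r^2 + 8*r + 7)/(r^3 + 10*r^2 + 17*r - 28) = (r + 1)/(r^2 + 3*r - 4)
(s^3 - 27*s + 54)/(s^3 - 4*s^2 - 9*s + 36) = (s^2 + 3*s - 18)/(s^2 - s - 12)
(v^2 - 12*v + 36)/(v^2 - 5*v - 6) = (v - 6)/(v + 1)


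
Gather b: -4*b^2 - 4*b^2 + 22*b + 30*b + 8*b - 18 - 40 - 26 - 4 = -8*b^2 + 60*b - 88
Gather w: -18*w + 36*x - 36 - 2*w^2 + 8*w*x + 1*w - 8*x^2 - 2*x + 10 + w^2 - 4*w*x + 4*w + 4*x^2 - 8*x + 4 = -w^2 + w*(4*x - 13) - 4*x^2 + 26*x - 22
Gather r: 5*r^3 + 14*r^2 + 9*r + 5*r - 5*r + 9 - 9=5*r^3 + 14*r^2 + 9*r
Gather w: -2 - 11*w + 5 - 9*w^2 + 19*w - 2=-9*w^2 + 8*w + 1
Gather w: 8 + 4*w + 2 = 4*w + 10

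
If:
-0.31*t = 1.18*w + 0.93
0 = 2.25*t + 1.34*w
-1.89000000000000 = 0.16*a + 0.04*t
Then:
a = -11.95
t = 0.56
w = -0.93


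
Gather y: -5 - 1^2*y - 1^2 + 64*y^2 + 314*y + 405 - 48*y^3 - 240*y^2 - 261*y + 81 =-48*y^3 - 176*y^2 + 52*y + 480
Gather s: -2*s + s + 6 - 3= 3 - s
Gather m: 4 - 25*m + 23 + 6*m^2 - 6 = 6*m^2 - 25*m + 21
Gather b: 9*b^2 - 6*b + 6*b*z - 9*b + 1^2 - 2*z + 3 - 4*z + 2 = 9*b^2 + b*(6*z - 15) - 6*z + 6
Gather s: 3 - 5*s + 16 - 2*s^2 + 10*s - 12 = -2*s^2 + 5*s + 7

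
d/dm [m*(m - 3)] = 2*m - 3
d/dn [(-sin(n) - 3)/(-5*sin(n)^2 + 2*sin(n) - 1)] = (-5*sin(n)^2 - 30*sin(n) + 7)*cos(n)/(5*sin(n)^2 - 2*sin(n) + 1)^2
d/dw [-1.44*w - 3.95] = -1.44000000000000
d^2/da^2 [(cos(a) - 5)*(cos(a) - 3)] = 8*cos(a) - 2*cos(2*a)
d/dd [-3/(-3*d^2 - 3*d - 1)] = 9*(-2*d - 1)/(3*d^2 + 3*d + 1)^2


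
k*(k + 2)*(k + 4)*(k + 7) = k^4 + 13*k^3 + 50*k^2 + 56*k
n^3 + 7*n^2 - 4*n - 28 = (n - 2)*(n + 2)*(n + 7)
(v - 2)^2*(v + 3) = v^3 - v^2 - 8*v + 12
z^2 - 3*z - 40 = (z - 8)*(z + 5)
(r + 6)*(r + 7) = r^2 + 13*r + 42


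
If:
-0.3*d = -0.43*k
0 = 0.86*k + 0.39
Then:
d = -0.65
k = -0.45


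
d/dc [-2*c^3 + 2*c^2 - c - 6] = -6*c^2 + 4*c - 1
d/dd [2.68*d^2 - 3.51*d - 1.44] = 5.36*d - 3.51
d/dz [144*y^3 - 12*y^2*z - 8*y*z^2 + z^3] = -12*y^2 - 16*y*z + 3*z^2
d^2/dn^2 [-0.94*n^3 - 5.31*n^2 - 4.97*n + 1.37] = -5.64*n - 10.62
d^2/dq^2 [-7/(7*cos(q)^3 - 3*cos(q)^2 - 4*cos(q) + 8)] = 7*((-5*cos(q) + 24*cos(2*q) - 63*cos(3*q))*(7*cos(q)^3 - 3*cos(q)^2 - 4*cos(q) + 8)/4 - 2*(-21*cos(q)^2 + 6*cos(q) + 4)^2*sin(q)^2)/(7*cos(q)^3 - 3*cos(q)^2 - 4*cos(q) + 8)^3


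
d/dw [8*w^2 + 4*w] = 16*w + 4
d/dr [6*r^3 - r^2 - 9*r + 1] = 18*r^2 - 2*r - 9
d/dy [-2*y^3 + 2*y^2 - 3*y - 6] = -6*y^2 + 4*y - 3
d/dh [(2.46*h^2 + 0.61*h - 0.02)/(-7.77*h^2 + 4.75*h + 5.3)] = (16.4247*h^2 + 25.7652*h + 3.328)/(60.3729*h^4 - 73.815*h^3 - 59.7995*h^2 + 50.35*h + 28.09)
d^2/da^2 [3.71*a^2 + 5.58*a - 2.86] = 7.42000000000000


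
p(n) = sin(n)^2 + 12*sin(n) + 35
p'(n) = 2*sin(n)*cos(n) + 12*cos(n)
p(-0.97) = 25.78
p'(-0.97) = 5.85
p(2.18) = 45.51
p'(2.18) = -7.81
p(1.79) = 47.67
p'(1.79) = -3.03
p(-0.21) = 32.54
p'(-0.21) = 11.33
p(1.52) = 47.98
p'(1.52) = 0.71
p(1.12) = 46.61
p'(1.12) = 6.01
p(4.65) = 24.02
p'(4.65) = -0.62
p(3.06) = 35.98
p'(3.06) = -12.12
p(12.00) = 28.85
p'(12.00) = 9.22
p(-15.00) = 27.62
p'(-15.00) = -8.13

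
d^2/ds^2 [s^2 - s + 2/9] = 2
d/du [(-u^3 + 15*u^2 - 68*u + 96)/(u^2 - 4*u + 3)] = (-u^2 + 2*u + 20)/(u^2 - 2*u + 1)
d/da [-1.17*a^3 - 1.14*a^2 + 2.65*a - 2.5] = -3.51*a^2 - 2.28*a + 2.65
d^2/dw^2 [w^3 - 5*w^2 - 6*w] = 6*w - 10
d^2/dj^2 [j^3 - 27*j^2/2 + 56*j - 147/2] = 6*j - 27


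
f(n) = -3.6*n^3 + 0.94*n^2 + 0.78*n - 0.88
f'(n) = -10.8*n^2 + 1.88*n + 0.78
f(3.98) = -209.85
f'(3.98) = -162.81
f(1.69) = -14.25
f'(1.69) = -26.89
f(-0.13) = -0.96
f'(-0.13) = 0.35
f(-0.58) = -0.31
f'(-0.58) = -3.94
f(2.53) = -51.19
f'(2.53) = -63.59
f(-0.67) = 0.10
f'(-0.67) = -5.33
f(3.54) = -146.04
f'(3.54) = -127.91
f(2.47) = -47.47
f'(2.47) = -60.47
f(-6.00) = 805.88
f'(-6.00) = -399.30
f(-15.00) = 12348.92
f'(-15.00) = -2457.42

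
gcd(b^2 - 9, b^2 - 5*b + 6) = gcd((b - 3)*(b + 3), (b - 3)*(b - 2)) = b - 3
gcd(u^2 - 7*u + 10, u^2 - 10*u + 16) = u - 2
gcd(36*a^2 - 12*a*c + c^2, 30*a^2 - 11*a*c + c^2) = 6*a - c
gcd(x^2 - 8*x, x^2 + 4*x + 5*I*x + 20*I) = 1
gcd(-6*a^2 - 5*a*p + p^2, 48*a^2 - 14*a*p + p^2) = -6*a + p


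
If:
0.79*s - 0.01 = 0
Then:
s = 0.01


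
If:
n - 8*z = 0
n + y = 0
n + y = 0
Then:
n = 8*z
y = -8*z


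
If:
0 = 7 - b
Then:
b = 7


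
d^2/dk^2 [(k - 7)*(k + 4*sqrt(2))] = 2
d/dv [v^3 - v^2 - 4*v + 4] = 3*v^2 - 2*v - 4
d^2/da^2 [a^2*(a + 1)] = 6*a + 2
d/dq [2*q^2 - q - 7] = 4*q - 1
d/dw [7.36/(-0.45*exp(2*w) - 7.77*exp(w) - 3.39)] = (6.624*exp(w) + 57.1872)*exp(w)/(0.45*exp(2*w) + 7.77*exp(w) + 3.39)^2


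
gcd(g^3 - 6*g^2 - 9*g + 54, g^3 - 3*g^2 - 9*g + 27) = g^2 - 9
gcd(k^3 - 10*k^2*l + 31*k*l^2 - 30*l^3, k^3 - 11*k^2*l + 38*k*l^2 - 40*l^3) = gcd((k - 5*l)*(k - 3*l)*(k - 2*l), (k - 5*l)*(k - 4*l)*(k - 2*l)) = k^2 - 7*k*l + 10*l^2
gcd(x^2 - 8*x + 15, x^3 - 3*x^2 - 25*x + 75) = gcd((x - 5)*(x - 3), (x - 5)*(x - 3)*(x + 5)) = x^2 - 8*x + 15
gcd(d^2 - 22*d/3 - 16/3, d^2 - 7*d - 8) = d - 8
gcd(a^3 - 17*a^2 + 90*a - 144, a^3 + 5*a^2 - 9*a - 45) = a - 3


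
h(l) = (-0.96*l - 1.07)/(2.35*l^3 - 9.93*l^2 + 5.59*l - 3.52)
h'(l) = (-0.96*l - 1.07)*(-7.05*l^2 + 19.86*l - 5.59)/(2.35*l^3 - 9.93*l^2 + 5.59*l - 3.52)^2 - 0.96/(2.35*l^3 - 9.93*l^2 + 5.59*l - 3.52)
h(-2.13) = -0.01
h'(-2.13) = 0.00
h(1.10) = 0.34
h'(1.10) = -0.27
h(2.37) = 0.23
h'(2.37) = 0.04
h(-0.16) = 0.20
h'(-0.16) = 0.58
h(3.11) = 0.35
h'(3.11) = 0.45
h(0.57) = 0.52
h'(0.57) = -0.26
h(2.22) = 0.22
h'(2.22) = 0.01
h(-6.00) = -0.01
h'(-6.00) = -0.00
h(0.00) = 0.30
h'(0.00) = 0.76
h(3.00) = 0.31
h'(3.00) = 0.31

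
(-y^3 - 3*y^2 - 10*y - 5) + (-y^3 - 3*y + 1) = -2*y^3 - 3*y^2 - 13*y - 4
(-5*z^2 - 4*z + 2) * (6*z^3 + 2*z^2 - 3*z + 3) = -30*z^5 - 34*z^4 + 19*z^3 + z^2 - 18*z + 6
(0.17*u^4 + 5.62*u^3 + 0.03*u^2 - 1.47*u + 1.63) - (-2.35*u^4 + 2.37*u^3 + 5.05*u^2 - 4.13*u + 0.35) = 2.52*u^4 + 3.25*u^3 - 5.02*u^2 + 2.66*u + 1.28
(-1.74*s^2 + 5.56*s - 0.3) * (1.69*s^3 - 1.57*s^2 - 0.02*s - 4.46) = -2.9406*s^5 + 12.1282*s^4 - 9.2014*s^3 + 8.1202*s^2 - 24.7916*s + 1.338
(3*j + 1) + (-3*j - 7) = -6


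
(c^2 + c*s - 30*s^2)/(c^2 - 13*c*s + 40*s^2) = (-c - 6*s)/(-c + 8*s)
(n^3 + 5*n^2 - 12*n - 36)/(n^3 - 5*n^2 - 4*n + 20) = (n^2 + 3*n - 18)/(n^2 - 7*n + 10)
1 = 1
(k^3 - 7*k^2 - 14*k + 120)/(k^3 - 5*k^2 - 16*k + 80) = (k - 6)/(k - 4)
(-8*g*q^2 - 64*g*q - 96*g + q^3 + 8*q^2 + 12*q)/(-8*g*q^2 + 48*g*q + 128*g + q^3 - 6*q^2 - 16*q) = (q + 6)/(q - 8)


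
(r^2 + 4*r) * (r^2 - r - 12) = r^4 + 3*r^3 - 16*r^2 - 48*r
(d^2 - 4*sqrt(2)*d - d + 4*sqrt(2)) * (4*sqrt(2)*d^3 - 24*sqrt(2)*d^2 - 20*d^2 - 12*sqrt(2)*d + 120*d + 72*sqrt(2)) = 4*sqrt(2)*d^5 - 52*d^4 - 28*sqrt(2)*d^4 + 92*sqrt(2)*d^3 + 364*d^3 - 476*sqrt(2)*d^2 - 216*d^2 - 672*d + 408*sqrt(2)*d + 576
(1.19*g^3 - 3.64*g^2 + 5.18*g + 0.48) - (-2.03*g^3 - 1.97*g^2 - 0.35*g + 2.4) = 3.22*g^3 - 1.67*g^2 + 5.53*g - 1.92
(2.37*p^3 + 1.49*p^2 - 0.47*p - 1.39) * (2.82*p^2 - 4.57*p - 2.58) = 6.6834*p^5 - 6.6291*p^4 - 14.2493*p^3 - 5.6161*p^2 + 7.5649*p + 3.5862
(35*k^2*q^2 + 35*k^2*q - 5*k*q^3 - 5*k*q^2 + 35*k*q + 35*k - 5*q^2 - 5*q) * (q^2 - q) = 35*k^2*q^4 - 35*k^2*q^2 - 5*k*q^5 + 40*k*q^3 - 35*k*q - 5*q^4 + 5*q^2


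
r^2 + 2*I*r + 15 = (r - 3*I)*(r + 5*I)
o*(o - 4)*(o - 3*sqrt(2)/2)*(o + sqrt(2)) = o^4 - 4*o^3 - sqrt(2)*o^3/2 - 3*o^2 + 2*sqrt(2)*o^2 + 12*o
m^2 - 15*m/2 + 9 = (m - 6)*(m - 3/2)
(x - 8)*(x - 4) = x^2 - 12*x + 32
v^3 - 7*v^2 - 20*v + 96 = (v - 8)*(v - 3)*(v + 4)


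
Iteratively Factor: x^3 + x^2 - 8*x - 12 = (x + 2)*(x^2 - x - 6) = (x + 2)^2*(x - 3)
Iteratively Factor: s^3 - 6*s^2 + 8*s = (s - 2)*(s^2 - 4*s) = s*(s - 2)*(s - 4)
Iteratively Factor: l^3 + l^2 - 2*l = (l - 1)*(l^2 + 2*l) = (l - 1)*(l + 2)*(l)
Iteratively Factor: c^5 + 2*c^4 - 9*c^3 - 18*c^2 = (c)*(c^4 + 2*c^3 - 9*c^2 - 18*c) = c^2*(c^3 + 2*c^2 - 9*c - 18) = c^2*(c + 2)*(c^2 - 9) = c^2*(c + 2)*(c + 3)*(c - 3)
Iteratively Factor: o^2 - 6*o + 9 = (o - 3)*(o - 3)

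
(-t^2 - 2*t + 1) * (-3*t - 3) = 3*t^3 + 9*t^2 + 3*t - 3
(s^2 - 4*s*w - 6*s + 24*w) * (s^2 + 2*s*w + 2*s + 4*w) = s^4 - 2*s^3*w - 4*s^3 - 8*s^2*w^2 + 8*s^2*w - 12*s^2 + 32*s*w^2 + 24*s*w + 96*w^2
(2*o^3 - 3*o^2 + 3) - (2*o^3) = 3 - 3*o^2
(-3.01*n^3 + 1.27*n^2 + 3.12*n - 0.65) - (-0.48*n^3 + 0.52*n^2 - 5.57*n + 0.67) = -2.53*n^3 + 0.75*n^2 + 8.69*n - 1.32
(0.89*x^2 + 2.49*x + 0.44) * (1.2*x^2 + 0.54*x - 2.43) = 1.068*x^4 + 3.4686*x^3 - 0.2901*x^2 - 5.8131*x - 1.0692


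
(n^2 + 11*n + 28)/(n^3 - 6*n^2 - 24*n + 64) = (n + 7)/(n^2 - 10*n + 16)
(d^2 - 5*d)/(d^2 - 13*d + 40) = d/(d - 8)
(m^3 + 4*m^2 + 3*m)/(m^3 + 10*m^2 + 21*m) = (m + 1)/(m + 7)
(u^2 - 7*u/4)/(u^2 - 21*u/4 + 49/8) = 2*u/(2*u - 7)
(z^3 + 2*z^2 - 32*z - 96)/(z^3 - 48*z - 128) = (z - 6)/(z - 8)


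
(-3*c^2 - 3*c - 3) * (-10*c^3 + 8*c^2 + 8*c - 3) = 30*c^5 + 6*c^4 - 18*c^3 - 39*c^2 - 15*c + 9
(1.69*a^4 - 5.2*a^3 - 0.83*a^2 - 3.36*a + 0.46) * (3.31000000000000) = 5.5939*a^4 - 17.212*a^3 - 2.7473*a^2 - 11.1216*a + 1.5226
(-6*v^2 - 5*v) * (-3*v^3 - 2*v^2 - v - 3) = 18*v^5 + 27*v^4 + 16*v^3 + 23*v^2 + 15*v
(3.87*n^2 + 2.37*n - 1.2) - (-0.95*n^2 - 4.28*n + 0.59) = 4.82*n^2 + 6.65*n - 1.79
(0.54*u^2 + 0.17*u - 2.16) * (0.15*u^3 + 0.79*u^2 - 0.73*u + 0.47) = 0.081*u^5 + 0.4521*u^4 - 0.5839*u^3 - 1.5767*u^2 + 1.6567*u - 1.0152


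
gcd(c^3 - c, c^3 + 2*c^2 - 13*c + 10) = c - 1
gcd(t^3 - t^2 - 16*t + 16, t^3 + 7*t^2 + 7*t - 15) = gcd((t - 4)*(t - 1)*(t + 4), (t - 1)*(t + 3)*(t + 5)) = t - 1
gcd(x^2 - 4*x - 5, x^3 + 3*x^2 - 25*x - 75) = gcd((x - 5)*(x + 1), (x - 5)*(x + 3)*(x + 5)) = x - 5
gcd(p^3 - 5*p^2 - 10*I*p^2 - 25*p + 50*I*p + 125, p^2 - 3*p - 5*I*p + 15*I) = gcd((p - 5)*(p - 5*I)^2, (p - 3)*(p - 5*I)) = p - 5*I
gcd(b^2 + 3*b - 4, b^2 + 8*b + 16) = b + 4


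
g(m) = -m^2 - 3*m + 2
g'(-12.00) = 21.00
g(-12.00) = -106.00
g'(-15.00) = 27.00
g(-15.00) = -178.00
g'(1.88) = -6.76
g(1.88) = -7.17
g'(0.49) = -3.98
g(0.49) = 0.29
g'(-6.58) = 10.16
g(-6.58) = -21.56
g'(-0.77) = -1.46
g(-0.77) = 3.72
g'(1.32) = -5.64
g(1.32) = -3.70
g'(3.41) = -9.82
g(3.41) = -19.86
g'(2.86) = -8.72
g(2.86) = -14.76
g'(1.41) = -5.82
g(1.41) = -4.22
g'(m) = -2*m - 3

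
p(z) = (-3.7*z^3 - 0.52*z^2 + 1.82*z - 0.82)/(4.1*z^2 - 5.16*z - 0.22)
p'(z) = (5.16 - 8.2*z)*(-3.7*z^3 - 0.52*z^2 + 1.82*z - 0.82)/(4.1*z^2 - 5.16*z - 0.22)^2 + (-11.1*z^2 - 1.04*z + 1.82)/(4.1*z^2 - 5.16*z - 0.22) = (-15.17*z^4 + 38.184*z^3 - 2.3368*z^2 + 6.9528*z - 4.6316)/(16.81*z^4 - 42.312*z^3 + 24.8216*z^2 + 2.2704*z + 0.0484)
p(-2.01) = 0.88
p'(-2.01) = -0.82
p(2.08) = -4.80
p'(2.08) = 1.29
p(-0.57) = -0.33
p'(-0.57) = -1.10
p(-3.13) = 1.82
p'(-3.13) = -0.85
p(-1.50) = 0.46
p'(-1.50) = -0.81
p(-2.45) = 1.24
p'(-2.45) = -0.83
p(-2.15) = 0.99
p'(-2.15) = -0.83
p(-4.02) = 2.58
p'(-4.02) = -0.86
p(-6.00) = 4.31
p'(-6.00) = -0.88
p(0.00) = 3.73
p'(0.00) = -95.69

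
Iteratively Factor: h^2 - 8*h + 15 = (h - 3)*(h - 5)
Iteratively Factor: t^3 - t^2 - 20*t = (t - 5)*(t^2 + 4*t) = (t - 5)*(t + 4)*(t)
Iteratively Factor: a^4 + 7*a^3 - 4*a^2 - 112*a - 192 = (a - 4)*(a^3 + 11*a^2 + 40*a + 48) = (a - 4)*(a + 4)*(a^2 + 7*a + 12) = (a - 4)*(a + 3)*(a + 4)*(a + 4)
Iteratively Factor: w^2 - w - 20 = (w - 5)*(w + 4)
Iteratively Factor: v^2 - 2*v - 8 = (v - 4)*(v + 2)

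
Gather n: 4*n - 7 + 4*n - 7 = 8*n - 14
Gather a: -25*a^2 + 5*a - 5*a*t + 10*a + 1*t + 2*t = -25*a^2 + a*(15 - 5*t) + 3*t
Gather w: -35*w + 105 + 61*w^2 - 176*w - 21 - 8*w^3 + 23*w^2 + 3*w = -8*w^3 + 84*w^2 - 208*w + 84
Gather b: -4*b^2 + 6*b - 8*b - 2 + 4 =-4*b^2 - 2*b + 2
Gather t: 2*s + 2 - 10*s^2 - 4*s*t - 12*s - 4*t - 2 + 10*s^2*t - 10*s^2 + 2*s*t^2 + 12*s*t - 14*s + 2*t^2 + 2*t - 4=-20*s^2 - 24*s + t^2*(2*s + 2) + t*(10*s^2 + 8*s - 2) - 4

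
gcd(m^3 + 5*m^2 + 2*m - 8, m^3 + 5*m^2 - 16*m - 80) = m + 4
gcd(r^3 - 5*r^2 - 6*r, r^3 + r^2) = r^2 + r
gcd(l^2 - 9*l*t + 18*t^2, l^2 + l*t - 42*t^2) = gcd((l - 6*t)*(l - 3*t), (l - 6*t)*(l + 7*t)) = -l + 6*t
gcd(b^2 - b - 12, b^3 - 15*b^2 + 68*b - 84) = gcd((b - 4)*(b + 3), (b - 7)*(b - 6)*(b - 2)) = 1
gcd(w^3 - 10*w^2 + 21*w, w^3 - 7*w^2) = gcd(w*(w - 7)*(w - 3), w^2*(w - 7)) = w^2 - 7*w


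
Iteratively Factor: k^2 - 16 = (k - 4)*(k + 4)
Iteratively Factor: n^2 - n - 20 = (n + 4)*(n - 5)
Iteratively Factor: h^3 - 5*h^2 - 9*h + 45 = (h - 3)*(h^2 - 2*h - 15) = (h - 5)*(h - 3)*(h + 3)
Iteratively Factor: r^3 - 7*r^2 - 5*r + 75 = (r + 3)*(r^2 - 10*r + 25) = (r - 5)*(r + 3)*(r - 5)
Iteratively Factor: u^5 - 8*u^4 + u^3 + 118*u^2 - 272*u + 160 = (u - 2)*(u^4 - 6*u^3 - 11*u^2 + 96*u - 80) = (u - 4)*(u - 2)*(u^3 - 2*u^2 - 19*u + 20) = (u - 4)*(u - 2)*(u - 1)*(u^2 - u - 20) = (u - 5)*(u - 4)*(u - 2)*(u - 1)*(u + 4)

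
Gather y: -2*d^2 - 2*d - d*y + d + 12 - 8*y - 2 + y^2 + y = -2*d^2 - d + y^2 + y*(-d - 7) + 10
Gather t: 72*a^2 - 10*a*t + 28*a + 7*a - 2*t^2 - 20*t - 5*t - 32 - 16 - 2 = 72*a^2 + 35*a - 2*t^2 + t*(-10*a - 25) - 50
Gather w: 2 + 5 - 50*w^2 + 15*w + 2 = -50*w^2 + 15*w + 9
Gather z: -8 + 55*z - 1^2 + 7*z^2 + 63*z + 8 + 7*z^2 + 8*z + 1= 14*z^2 + 126*z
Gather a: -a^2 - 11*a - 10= -a^2 - 11*a - 10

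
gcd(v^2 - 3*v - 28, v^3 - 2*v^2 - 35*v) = v - 7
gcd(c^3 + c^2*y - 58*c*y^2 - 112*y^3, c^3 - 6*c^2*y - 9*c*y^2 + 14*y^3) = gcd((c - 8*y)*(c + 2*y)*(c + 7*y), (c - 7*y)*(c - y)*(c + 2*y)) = c + 2*y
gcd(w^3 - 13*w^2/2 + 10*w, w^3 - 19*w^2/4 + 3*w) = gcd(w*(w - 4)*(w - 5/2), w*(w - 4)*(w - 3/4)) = w^2 - 4*w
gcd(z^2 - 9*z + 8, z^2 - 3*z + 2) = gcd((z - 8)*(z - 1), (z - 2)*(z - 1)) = z - 1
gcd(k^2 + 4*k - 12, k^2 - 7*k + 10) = k - 2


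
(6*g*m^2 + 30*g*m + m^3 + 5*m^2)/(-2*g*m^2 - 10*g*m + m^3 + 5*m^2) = (-6*g - m)/(2*g - m)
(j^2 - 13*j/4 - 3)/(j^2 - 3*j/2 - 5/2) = (-4*j^2 + 13*j + 12)/(2*(-2*j^2 + 3*j + 5))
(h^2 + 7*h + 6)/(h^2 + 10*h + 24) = (h + 1)/(h + 4)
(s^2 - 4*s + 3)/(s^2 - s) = (s - 3)/s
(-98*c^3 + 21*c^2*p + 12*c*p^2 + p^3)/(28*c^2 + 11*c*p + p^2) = (-14*c^2 + 5*c*p + p^2)/(4*c + p)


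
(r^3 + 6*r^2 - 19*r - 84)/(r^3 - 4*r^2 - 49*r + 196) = (r + 3)/(r - 7)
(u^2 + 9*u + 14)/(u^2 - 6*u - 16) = (u + 7)/(u - 8)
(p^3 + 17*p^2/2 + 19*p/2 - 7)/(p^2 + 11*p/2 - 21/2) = (2*p^2 + 3*p - 2)/(2*p - 3)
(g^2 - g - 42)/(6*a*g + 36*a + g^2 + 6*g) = (g - 7)/(6*a + g)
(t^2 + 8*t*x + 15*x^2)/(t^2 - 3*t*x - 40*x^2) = (-t - 3*x)/(-t + 8*x)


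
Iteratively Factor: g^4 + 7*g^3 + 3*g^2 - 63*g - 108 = (g - 3)*(g^3 + 10*g^2 + 33*g + 36) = (g - 3)*(g + 3)*(g^2 + 7*g + 12) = (g - 3)*(g + 3)*(g + 4)*(g + 3)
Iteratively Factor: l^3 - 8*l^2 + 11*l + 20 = (l - 4)*(l^2 - 4*l - 5) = (l - 5)*(l - 4)*(l + 1)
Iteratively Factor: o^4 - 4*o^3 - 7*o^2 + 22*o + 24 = (o + 2)*(o^3 - 6*o^2 + 5*o + 12) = (o + 1)*(o + 2)*(o^2 - 7*o + 12) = (o - 3)*(o + 1)*(o + 2)*(o - 4)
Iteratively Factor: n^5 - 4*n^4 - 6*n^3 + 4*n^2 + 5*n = (n + 1)*(n^4 - 5*n^3 - n^2 + 5*n) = (n + 1)^2*(n^3 - 6*n^2 + 5*n) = n*(n + 1)^2*(n^2 - 6*n + 5) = n*(n - 1)*(n + 1)^2*(n - 5)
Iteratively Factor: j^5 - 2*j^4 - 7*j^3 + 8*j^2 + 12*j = (j + 1)*(j^4 - 3*j^3 - 4*j^2 + 12*j) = (j - 3)*(j + 1)*(j^3 - 4*j) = (j - 3)*(j - 2)*(j + 1)*(j^2 + 2*j) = j*(j - 3)*(j - 2)*(j + 1)*(j + 2)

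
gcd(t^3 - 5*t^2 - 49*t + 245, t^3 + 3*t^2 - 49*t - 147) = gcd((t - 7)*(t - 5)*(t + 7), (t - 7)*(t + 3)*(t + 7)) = t^2 - 49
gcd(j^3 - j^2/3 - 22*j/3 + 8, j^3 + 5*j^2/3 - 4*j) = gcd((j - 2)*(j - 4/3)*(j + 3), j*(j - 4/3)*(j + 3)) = j^2 + 5*j/3 - 4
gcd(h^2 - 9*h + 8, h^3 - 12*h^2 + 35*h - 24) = h^2 - 9*h + 8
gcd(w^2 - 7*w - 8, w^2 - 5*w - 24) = w - 8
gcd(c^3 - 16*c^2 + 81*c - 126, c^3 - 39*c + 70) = 1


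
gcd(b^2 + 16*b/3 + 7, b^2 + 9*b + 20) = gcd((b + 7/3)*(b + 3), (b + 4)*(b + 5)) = 1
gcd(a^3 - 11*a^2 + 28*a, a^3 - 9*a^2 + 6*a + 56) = a^2 - 11*a + 28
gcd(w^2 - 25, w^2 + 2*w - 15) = w + 5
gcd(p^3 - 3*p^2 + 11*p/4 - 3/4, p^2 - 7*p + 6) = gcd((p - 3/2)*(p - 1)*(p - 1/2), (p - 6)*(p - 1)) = p - 1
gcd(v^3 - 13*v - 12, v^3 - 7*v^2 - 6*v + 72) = v^2 - v - 12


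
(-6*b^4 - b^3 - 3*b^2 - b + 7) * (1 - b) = 6*b^5 - 5*b^4 + 2*b^3 - 2*b^2 - 8*b + 7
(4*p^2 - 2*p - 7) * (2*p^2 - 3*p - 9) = 8*p^4 - 16*p^3 - 44*p^2 + 39*p + 63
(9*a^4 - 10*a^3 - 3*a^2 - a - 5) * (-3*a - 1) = -27*a^5 + 21*a^4 + 19*a^3 + 6*a^2 + 16*a + 5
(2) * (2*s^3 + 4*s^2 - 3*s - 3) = 4*s^3 + 8*s^2 - 6*s - 6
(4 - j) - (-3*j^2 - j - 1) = 3*j^2 + 5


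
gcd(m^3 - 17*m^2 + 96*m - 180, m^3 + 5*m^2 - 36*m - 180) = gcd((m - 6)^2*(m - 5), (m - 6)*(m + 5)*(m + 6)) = m - 6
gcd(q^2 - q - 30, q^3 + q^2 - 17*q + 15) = q + 5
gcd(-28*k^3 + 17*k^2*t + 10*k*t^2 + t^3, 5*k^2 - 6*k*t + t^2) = -k + t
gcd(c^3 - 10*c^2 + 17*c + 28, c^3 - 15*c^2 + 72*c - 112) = c^2 - 11*c + 28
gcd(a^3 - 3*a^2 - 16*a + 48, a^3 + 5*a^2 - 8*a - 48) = a^2 + a - 12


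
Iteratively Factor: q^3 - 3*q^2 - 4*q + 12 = (q - 3)*(q^2 - 4) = (q - 3)*(q + 2)*(q - 2)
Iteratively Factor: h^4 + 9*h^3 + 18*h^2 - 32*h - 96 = (h + 4)*(h^3 + 5*h^2 - 2*h - 24) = (h + 4)^2*(h^2 + h - 6) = (h + 3)*(h + 4)^2*(h - 2)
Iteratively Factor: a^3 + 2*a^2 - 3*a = (a - 1)*(a^2 + 3*a) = a*(a - 1)*(a + 3)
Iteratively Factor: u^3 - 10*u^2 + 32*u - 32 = (u - 4)*(u^2 - 6*u + 8) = (u - 4)*(u - 2)*(u - 4)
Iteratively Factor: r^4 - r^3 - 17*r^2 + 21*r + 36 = (r + 4)*(r^3 - 5*r^2 + 3*r + 9) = (r - 3)*(r + 4)*(r^2 - 2*r - 3) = (r - 3)^2*(r + 4)*(r + 1)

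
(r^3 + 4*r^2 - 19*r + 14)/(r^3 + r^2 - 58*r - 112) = (r^2 - 3*r + 2)/(r^2 - 6*r - 16)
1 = 1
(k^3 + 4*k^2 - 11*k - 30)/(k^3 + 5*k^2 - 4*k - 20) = (k - 3)/(k - 2)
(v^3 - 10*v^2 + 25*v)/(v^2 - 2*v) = (v^2 - 10*v + 25)/(v - 2)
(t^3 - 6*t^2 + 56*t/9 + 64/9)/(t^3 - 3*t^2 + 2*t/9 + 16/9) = (t - 4)/(t - 1)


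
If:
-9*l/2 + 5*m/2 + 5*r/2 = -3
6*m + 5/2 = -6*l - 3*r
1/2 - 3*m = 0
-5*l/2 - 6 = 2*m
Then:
No Solution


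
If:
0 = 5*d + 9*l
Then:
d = -9*l/5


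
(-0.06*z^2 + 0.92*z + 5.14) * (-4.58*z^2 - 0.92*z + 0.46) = 0.2748*z^4 - 4.1584*z^3 - 24.4152*z^2 - 4.3056*z + 2.3644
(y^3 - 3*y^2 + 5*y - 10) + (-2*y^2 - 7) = y^3 - 5*y^2 + 5*y - 17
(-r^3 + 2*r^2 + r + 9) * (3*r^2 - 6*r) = -3*r^5 + 12*r^4 - 9*r^3 + 21*r^2 - 54*r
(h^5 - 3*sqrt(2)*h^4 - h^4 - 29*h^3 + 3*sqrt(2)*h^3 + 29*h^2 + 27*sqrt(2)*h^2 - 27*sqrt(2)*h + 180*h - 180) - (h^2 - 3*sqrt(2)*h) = h^5 - 3*sqrt(2)*h^4 - h^4 - 29*h^3 + 3*sqrt(2)*h^3 + 28*h^2 + 27*sqrt(2)*h^2 - 24*sqrt(2)*h + 180*h - 180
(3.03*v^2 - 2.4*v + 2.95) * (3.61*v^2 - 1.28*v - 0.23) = 10.9383*v^4 - 12.5424*v^3 + 13.0246*v^2 - 3.224*v - 0.6785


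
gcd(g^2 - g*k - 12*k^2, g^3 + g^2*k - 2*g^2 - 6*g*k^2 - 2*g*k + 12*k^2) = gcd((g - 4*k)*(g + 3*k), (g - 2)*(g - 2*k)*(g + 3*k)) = g + 3*k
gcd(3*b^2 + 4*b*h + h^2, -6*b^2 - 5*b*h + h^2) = b + h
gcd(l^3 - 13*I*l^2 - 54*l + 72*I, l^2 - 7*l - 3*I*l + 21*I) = l - 3*I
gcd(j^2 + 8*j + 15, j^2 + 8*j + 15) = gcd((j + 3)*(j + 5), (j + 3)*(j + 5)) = j^2 + 8*j + 15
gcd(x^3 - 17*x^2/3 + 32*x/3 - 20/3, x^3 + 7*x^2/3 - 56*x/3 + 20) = x^2 - 11*x/3 + 10/3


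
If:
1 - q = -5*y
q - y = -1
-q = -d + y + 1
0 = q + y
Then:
No Solution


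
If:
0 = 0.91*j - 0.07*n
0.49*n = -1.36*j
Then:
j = 0.00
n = 0.00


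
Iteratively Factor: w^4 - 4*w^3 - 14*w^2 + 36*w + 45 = (w + 3)*(w^3 - 7*w^2 + 7*w + 15) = (w + 1)*(w + 3)*(w^2 - 8*w + 15) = (w - 5)*(w + 1)*(w + 3)*(w - 3)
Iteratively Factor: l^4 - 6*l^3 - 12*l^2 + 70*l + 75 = (l - 5)*(l^3 - l^2 - 17*l - 15) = (l - 5)*(l + 1)*(l^2 - 2*l - 15) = (l - 5)*(l + 1)*(l + 3)*(l - 5)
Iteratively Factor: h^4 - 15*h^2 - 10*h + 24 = (h - 1)*(h^3 + h^2 - 14*h - 24) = (h - 4)*(h - 1)*(h^2 + 5*h + 6) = (h - 4)*(h - 1)*(h + 2)*(h + 3)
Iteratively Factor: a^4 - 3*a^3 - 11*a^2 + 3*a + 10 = (a + 2)*(a^3 - 5*a^2 - a + 5) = (a - 1)*(a + 2)*(a^2 - 4*a - 5) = (a - 5)*(a - 1)*(a + 2)*(a + 1)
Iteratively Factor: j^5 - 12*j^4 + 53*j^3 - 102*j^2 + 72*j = (j - 4)*(j^4 - 8*j^3 + 21*j^2 - 18*j) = (j - 4)*(j - 3)*(j^3 - 5*j^2 + 6*j) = j*(j - 4)*(j - 3)*(j^2 - 5*j + 6) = j*(j - 4)*(j - 3)*(j - 2)*(j - 3)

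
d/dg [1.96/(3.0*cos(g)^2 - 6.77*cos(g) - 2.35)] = (11.76*cos(g) - 13.2692)*sin(g)/(-3.0*cos(g)^2 + 6.77*cos(g) + 2.35)^2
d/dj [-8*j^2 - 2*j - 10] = -16*j - 2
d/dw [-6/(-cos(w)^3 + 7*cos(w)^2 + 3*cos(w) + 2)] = -6*(3*sin(w)^2 + 14*cos(w))*sin(w)/(-cos(w)^3 + 7*cos(w)^2 + 3*cos(w) + 2)^2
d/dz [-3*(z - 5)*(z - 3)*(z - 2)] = -9*z^2 + 60*z - 93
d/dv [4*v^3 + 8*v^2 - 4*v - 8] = 12*v^2 + 16*v - 4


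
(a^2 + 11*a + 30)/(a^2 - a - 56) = (a^2 + 11*a + 30)/(a^2 - a - 56)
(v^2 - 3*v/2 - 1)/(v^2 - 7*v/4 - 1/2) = 2*(2*v + 1)/(4*v + 1)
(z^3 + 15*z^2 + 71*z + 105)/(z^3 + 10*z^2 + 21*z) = (z + 5)/z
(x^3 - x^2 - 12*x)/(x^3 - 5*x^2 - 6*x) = (-x^2 + x + 12)/(-x^2 + 5*x + 6)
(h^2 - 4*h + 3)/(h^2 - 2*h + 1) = (h - 3)/(h - 1)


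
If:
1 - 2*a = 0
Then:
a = 1/2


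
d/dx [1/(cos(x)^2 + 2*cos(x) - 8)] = 2*(cos(x) + 1)*sin(x)/(cos(x)^2 + 2*cos(x) - 8)^2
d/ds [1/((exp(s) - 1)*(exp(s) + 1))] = -2*exp(2*s)/(exp(4*s) - 2*exp(2*s) + 1)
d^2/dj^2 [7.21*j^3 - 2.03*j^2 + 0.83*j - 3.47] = 43.26*j - 4.06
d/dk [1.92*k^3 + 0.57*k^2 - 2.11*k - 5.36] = 5.76*k^2 + 1.14*k - 2.11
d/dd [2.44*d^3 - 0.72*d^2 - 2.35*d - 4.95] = 7.32*d^2 - 1.44*d - 2.35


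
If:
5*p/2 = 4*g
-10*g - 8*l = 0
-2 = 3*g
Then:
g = -2/3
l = 5/6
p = -16/15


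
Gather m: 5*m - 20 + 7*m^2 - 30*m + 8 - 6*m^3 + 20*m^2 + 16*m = -6*m^3 + 27*m^2 - 9*m - 12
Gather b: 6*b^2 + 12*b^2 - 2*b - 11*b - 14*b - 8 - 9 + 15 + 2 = 18*b^2 - 27*b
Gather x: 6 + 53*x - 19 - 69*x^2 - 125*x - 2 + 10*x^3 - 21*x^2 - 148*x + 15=10*x^3 - 90*x^2 - 220*x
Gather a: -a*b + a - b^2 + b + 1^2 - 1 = a*(1 - b) - b^2 + b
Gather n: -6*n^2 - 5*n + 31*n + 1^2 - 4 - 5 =-6*n^2 + 26*n - 8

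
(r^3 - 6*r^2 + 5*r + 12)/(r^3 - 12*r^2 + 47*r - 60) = (r + 1)/(r - 5)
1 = 1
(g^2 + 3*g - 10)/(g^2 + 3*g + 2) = (g^2 + 3*g - 10)/(g^2 + 3*g + 2)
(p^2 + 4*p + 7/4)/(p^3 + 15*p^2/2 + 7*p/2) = (p + 7/2)/(p*(p + 7))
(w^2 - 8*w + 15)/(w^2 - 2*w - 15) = (w - 3)/(w + 3)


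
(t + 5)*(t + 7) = t^2 + 12*t + 35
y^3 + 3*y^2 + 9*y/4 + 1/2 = (y + 1/2)^2*(y + 2)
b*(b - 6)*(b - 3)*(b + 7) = b^4 - 2*b^3 - 45*b^2 + 126*b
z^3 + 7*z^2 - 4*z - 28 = (z - 2)*(z + 2)*(z + 7)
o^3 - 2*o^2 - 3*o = o*(o - 3)*(o + 1)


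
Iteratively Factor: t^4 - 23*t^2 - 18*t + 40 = (t + 2)*(t^3 - 2*t^2 - 19*t + 20) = (t + 2)*(t + 4)*(t^2 - 6*t + 5) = (t - 5)*(t + 2)*(t + 4)*(t - 1)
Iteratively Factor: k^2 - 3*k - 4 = (k + 1)*(k - 4)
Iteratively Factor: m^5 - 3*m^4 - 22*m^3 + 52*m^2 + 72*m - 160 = (m - 2)*(m^4 - m^3 - 24*m^2 + 4*m + 80) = (m - 2)*(m + 2)*(m^3 - 3*m^2 - 18*m + 40) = (m - 2)^2*(m + 2)*(m^2 - m - 20) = (m - 2)^2*(m + 2)*(m + 4)*(m - 5)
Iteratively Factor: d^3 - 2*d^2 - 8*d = (d - 4)*(d^2 + 2*d) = (d - 4)*(d + 2)*(d)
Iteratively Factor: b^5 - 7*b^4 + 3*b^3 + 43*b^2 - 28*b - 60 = (b - 2)*(b^4 - 5*b^3 - 7*b^2 + 29*b + 30) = (b - 3)*(b - 2)*(b^3 - 2*b^2 - 13*b - 10) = (b - 3)*(b - 2)*(b + 2)*(b^2 - 4*b - 5) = (b - 5)*(b - 3)*(b - 2)*(b + 2)*(b + 1)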